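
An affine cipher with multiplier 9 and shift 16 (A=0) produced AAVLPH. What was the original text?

EEPLXZ

The inverse of 9 mod 26 is 3, since 9·3=27≡1. Apply D(y)=3·(y−16) mod 26:
A(0): 3·(0−16)=-48≡4 → E
A(0): 3·(0−16)=-48≡4 → E
V(21): 3·(21−16)=15 → P
L(11): 3·(11−16)=-15≡11 → L
P(15): 3·(15−16)=-3≡23 → X
H(7): 3·(7−16)=-27≡25 → Z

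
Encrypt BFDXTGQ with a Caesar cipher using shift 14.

B(1): 1+14=15 → P
F(5): 5+14=19 → T
D(3): 3+14=17 → R
X(23): 23+14=37≡11 → L
T(19): 19+14=33≡7 → H
G(6): 6+14=20 → U
Q(16): 16+14=30≡4 → E

PTRLHUE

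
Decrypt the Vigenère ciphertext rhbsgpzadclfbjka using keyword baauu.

Repeat the key across the ciphertext: baauubaauubaauub
r(17)−b(1): 16 → q
h(7)−a(0): 7 → h
b(1)−a(0): 1 → b
s(18)−u(20): -2≡24 → y
g(6)−u(20): -14≡12 → m
p(15)−b(1): 14 → o
z(25)−a(0): 25 → z
a(0)−a(0): 0 → a
d(3)−u(20): -17≡9 → j
c(2)−u(20): -18≡8 → i
l(11)−b(1): 10 → k
f(5)−a(0): 5 → f
b(1)−a(0): 1 → b
j(9)−u(20): -11≡15 → p
k(10)−u(20): -10≡16 → q
a(0)−b(1): -1≡25 → z

qhbymozajikfbpqz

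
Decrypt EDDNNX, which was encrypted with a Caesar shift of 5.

E(4): 4−5=-1≡25 → Z
D(3): 3−5=-2≡24 → Y
D(3): 3−5=-2≡24 → Y
N(13): 13−5=8 → I
N(13): 13−5=8 → I
X(23): 23−5=18 → S

ZYYIIS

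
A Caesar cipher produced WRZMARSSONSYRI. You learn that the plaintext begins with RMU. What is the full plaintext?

From the crib: W(22)−R(17)=5, so the shift is 5.
Subtract 5 from each ciphertext letter:
W(22): 22−5=17 → R
R(17): 17−5=12 → M
Z(25): 25−5=20 → U
M(12): 12−5=7 → H
A(0): 0−5=-5≡21 → V
R(17): 17−5=12 → M
S(18): 18−5=13 → N
S(18): 18−5=13 → N
O(14): 14−5=9 → J
N(13): 13−5=8 → I
S(18): 18−5=13 → N
Y(24): 24−5=19 → T
R(17): 17−5=12 → M
I(8): 8−5=3 → D

RMUHVMNNJINTMD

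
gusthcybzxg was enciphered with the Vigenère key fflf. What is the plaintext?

Repeat the key across the ciphertext: fflffflfffl
g(6)−f(5): 1 → b
u(20)−f(5): 15 → p
s(18)−l(11): 7 → h
t(19)−f(5): 14 → o
h(7)−f(5): 2 → c
c(2)−f(5): -3≡23 → x
y(24)−l(11): 13 → n
b(1)−f(5): -4≡22 → w
z(25)−f(5): 20 → u
x(23)−f(5): 18 → s
g(6)−l(11): -5≡21 → v

bphocxnwusv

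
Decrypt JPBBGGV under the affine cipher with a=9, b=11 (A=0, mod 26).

UMWWLLE

The inverse of 9 mod 26 is 3, since 9·3=27≡1. Apply D(y)=3·(y−11) mod 26:
J(9): 3·(9−11)=-6≡20 → U
P(15): 3·(15−11)=12 → M
B(1): 3·(1−11)=-30≡22 → W
B(1): 3·(1−11)=-30≡22 → W
G(6): 3·(6−11)=-15≡11 → L
G(6): 3·(6−11)=-15≡11 → L
V(21): 3·(21−11)=30≡4 → E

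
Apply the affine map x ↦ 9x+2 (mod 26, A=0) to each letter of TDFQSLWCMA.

RDVQIXSUGC

T(19): 9·19+2=173≡17 → R
D(3): 9·3+2=29≡3 → D
F(5): 9·5+2=47≡21 → V
Q(16): 9·16+2=146≡16 → Q
S(18): 9·18+2=164≡8 → I
L(11): 9·11+2=101≡23 → X
W(22): 9·22+2=200≡18 → S
C(2): 9·2+2=20 → U
M(12): 9·12+2=110≡6 → G
A(0): 9·0+2=2 → C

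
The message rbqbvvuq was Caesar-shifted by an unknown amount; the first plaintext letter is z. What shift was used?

From the crib: r(17)−z(25)=-8≡18, so the shift is 18.

18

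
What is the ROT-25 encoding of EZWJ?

DYVI

E(4): 4+25=29≡3 → D
Z(25): 25+25=50≡24 → Y
W(22): 22+25=47≡21 → V
J(9): 9+25=34≡8 → I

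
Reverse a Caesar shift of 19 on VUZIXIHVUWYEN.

CBGPEPOCBDFLU

V(21): 21−19=2 → C
U(20): 20−19=1 → B
Z(25): 25−19=6 → G
I(8): 8−19=-11≡15 → P
X(23): 23−19=4 → E
I(8): 8−19=-11≡15 → P
H(7): 7−19=-12≡14 → O
V(21): 21−19=2 → C
U(20): 20−19=1 → B
W(22): 22−19=3 → D
Y(24): 24−19=5 → F
E(4): 4−19=-15≡11 → L
N(13): 13−19=-6≡20 → U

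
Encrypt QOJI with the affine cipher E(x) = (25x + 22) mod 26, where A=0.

Q(16): 25·16+22=422≡6 → G
O(14): 25·14+22=372≡8 → I
J(9): 25·9+22=247≡13 → N
I(8): 25·8+22=222≡14 → O

GINO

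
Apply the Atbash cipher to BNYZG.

B(1) → Y(24)
N(13) → M(12)
Y(24) → B(1)
Z(25) → A(0)
G(6) → T(19)

YMBAT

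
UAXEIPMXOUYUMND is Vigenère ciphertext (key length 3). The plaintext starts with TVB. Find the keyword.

Subtract each crib letter from the matching ciphertext letter (mod 26):
U(20)−T(19)=1 → B
A(0)−V(21)=-21≡5 → F
X(23)−B(1)=22 → W

BFW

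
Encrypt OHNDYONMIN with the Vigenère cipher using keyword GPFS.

Repeat the key across the message: GPFSGPFSGP
O(14)+G(6): 20 → U
H(7)+P(15): 22 → W
N(13)+F(5): 18 → S
D(3)+S(18): 21 → V
Y(24)+G(6): 30≡4 → E
O(14)+P(15): 29≡3 → D
N(13)+F(5): 18 → S
M(12)+S(18): 30≡4 → E
I(8)+G(6): 14 → O
N(13)+P(15): 28≡2 → C

UWSVEDSEOC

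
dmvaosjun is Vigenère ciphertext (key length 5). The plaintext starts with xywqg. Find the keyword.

Subtract each crib letter from the matching ciphertext letter (mod 26):
d(3)−x(23)=-20≡6 → g
m(12)−y(24)=-12≡14 → o
v(21)−w(22)=-1≡25 → z
a(0)−q(16)=-16≡10 → k
o(14)−g(6)=8 → i

gozki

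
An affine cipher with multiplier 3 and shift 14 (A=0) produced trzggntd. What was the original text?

tbvggrtf

The inverse of 3 mod 26 is 9, since 3·9=27≡1. Apply D(y)=9·(y−14) mod 26:
t(19): 9·(19−14)=45≡19 → t
r(17): 9·(17−14)=27≡1 → b
z(25): 9·(25−14)=99≡21 → v
g(6): 9·(6−14)=-72≡6 → g
g(6): 9·(6−14)=-72≡6 → g
n(13): 9·(13−14)=-9≡17 → r
t(19): 9·(19−14)=45≡19 → t
d(3): 9·(3−14)=-99≡5 → f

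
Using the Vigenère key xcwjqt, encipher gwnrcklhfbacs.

dyjasdijbkqvp

Repeat the key across the message: xcwjqtxcwjqtx
g(6)+x(23): 29≡3 → d
w(22)+c(2): 24 → y
n(13)+w(22): 35≡9 → j
r(17)+j(9): 26≡0 → a
c(2)+q(16): 18 → s
k(10)+t(19): 29≡3 → d
l(11)+x(23): 34≡8 → i
h(7)+c(2): 9 → j
f(5)+w(22): 27≡1 → b
b(1)+j(9): 10 → k
a(0)+q(16): 16 → q
c(2)+t(19): 21 → v
s(18)+x(23): 41≡15 → p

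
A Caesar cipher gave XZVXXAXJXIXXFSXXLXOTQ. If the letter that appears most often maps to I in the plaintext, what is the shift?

The most frequent ciphertext letter is X (appears 10 times).
X is position 23; I is position 8.
Shift = 15.

15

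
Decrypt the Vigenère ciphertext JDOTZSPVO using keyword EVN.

Repeat the key across the ciphertext: EVNEVNEVN
J(9)−E(4): 5 → F
D(3)−V(21): -18≡8 → I
O(14)−N(13): 1 → B
T(19)−E(4): 15 → P
Z(25)−V(21): 4 → E
S(18)−N(13): 5 → F
P(15)−E(4): 11 → L
V(21)−V(21): 0 → A
O(14)−N(13): 1 → B

FIBPEFLAB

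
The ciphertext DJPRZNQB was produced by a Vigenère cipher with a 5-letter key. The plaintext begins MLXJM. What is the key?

RYSIN

Subtract each crib letter from the matching ciphertext letter (mod 26):
D(3)−M(12)=-9≡17 → R
J(9)−L(11)=-2≡24 → Y
P(15)−X(23)=-8≡18 → S
R(17)−J(9)=8 → I
Z(25)−M(12)=13 → N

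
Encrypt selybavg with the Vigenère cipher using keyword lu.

Repeat the key across the message: lulululu
s(18)+l(11): 29≡3 → d
e(4)+u(20): 24 → y
l(11)+l(11): 22 → w
y(24)+u(20): 44≡18 → s
b(1)+l(11): 12 → m
a(0)+u(20): 20 → u
v(21)+l(11): 32≡6 → g
g(6)+u(20): 26≡0 → a

dywsmuga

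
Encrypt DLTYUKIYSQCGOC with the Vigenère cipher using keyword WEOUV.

Repeat the key across the message: WEOUVWEOUVWEOU
D(3)+W(22): 25 → Z
L(11)+E(4): 15 → P
T(19)+O(14): 33≡7 → H
Y(24)+U(20): 44≡18 → S
U(20)+V(21): 41≡15 → P
K(10)+W(22): 32≡6 → G
I(8)+E(4): 12 → M
Y(24)+O(14): 38≡12 → M
S(18)+U(20): 38≡12 → M
Q(16)+V(21): 37≡11 → L
C(2)+W(22): 24 → Y
G(6)+E(4): 10 → K
O(14)+O(14): 28≡2 → C
C(2)+U(20): 22 → W

ZPHSPGMMMLYKCW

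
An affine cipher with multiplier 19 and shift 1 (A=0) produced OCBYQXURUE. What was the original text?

The inverse of 19 mod 26 is 11, since 19·11=209≡1. Apply D(y)=11·(y−1) mod 26:
O(14): 11·(14−1)=143≡13 → N
C(2): 11·(2−1)=11 → L
B(1): 11·(1−1)=0 → A
Y(24): 11·(24−1)=253≡19 → T
Q(16): 11·(16−1)=165≡9 → J
X(23): 11·(23−1)=242≡8 → I
U(20): 11·(20−1)=209≡1 → B
R(17): 11·(17−1)=176≡20 → U
U(20): 11·(20−1)=209≡1 → B
E(4): 11·(4−1)=33≡7 → H

NLATJIBUBH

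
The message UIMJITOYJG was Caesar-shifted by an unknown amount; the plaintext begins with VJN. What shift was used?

From the crib: U(20)−V(21)=-1≡25, so the shift is 25.

25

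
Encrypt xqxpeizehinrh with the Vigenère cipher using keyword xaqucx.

Repeat the key across the message: xaqucxxaqucxx
x(23)+x(23): 46≡20 → u
q(16)+a(0): 16 → q
x(23)+q(16): 39≡13 → n
p(15)+u(20): 35≡9 → j
e(4)+c(2): 6 → g
i(8)+x(23): 31≡5 → f
z(25)+x(23): 48≡22 → w
e(4)+a(0): 4 → e
h(7)+q(16): 23 → x
i(8)+u(20): 28≡2 → c
n(13)+c(2): 15 → p
r(17)+x(23): 40≡14 → o
h(7)+x(23): 30≡4 → e

uqnjgfwexcpoe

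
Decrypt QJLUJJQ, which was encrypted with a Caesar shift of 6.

Q(16): 16−6=10 → K
J(9): 9−6=3 → D
L(11): 11−6=5 → F
U(20): 20−6=14 → O
J(9): 9−6=3 → D
J(9): 9−6=3 → D
Q(16): 16−6=10 → K

KDFODDK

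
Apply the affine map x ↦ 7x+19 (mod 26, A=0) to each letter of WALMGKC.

W(22): 7·22+19=173≡17 → R
A(0): 7·0+19=19 → T
L(11): 7·11+19=96≡18 → S
M(12): 7·12+19=103≡25 → Z
G(6): 7·6+19=61≡9 → J
K(10): 7·10+19=89≡11 → L
C(2): 7·2+19=33≡7 → H

RTSZJLH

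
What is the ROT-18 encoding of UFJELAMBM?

MXBWDSETE

U(20): 20+18=38≡12 → M
F(5): 5+18=23 → X
J(9): 9+18=27≡1 → B
E(4): 4+18=22 → W
L(11): 11+18=29≡3 → D
A(0): 0+18=18 → S
M(12): 12+18=30≡4 → E
B(1): 1+18=19 → T
M(12): 12+18=30≡4 → E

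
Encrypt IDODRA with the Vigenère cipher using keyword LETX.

THHACE

Repeat the key across the message: LETXLE
I(8)+L(11): 19 → T
D(3)+E(4): 7 → H
O(14)+T(19): 33≡7 → H
D(3)+X(23): 26≡0 → A
R(17)+L(11): 28≡2 → C
A(0)+E(4): 4 → E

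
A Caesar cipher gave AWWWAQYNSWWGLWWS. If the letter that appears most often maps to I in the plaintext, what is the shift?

14

The most frequent ciphertext letter is W (appears 7 times).
W is position 22; I is position 8.
Shift = 14.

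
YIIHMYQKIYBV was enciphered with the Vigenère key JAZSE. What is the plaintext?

PIJPIPQLQUSV

Repeat the key across the ciphertext: JAZSEJAZSEJA
Y(24)−J(9): 15 → P
I(8)−A(0): 8 → I
I(8)−Z(25): -17≡9 → J
H(7)−S(18): -11≡15 → P
M(12)−E(4): 8 → I
Y(24)−J(9): 15 → P
Q(16)−A(0): 16 → Q
K(10)−Z(25): -15≡11 → L
I(8)−S(18): -10≡16 → Q
Y(24)−E(4): 20 → U
B(1)−J(9): -8≡18 → S
V(21)−A(0): 21 → V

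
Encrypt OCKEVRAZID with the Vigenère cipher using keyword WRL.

Repeat the key across the message: WRLWRLWRLW
O(14)+W(22): 36≡10 → K
C(2)+R(17): 19 → T
K(10)+L(11): 21 → V
E(4)+W(22): 26≡0 → A
V(21)+R(17): 38≡12 → M
R(17)+L(11): 28≡2 → C
A(0)+W(22): 22 → W
Z(25)+R(17): 42≡16 → Q
I(8)+L(11): 19 → T
D(3)+W(22): 25 → Z

KTVAMCWQTZ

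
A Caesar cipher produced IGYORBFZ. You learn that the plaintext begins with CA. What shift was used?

6

From the crib: I(8)−C(2)=6, so the shift is 6.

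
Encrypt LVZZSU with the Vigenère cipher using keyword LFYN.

Repeat the key across the message: LFYNLF
L(11)+L(11): 22 → W
V(21)+F(5): 26≡0 → A
Z(25)+Y(24): 49≡23 → X
Z(25)+N(13): 38≡12 → M
S(18)+L(11): 29≡3 → D
U(20)+F(5): 25 → Z

WAXMDZ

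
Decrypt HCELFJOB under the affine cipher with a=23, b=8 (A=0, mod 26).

The inverse of 23 mod 26 is 17, since 23·17=391≡1. Apply D(y)=17·(y−8) mod 26:
H(7): 17·(7−8)=-17≡9 → J
C(2): 17·(2−8)=-102≡2 → C
E(4): 17·(4−8)=-68≡10 → K
L(11): 17·(11−8)=51≡25 → Z
F(5): 17·(5−8)=-51≡1 → B
J(9): 17·(9−8)=17 → R
O(14): 17·(14−8)=102≡24 → Y
B(1): 17·(1−8)=-119≡11 → L

JCKZBRYL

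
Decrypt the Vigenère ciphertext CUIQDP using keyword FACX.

Repeat the key across the ciphertext: FACXFA
C(2)−F(5): -3≡23 → X
U(20)−A(0): 20 → U
I(8)−C(2): 6 → G
Q(16)−X(23): -7≡19 → T
D(3)−F(5): -2≡24 → Y
P(15)−A(0): 15 → P

XUGTYP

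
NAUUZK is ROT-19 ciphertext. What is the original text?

UHBBGR

N(13): 13−19=-6≡20 → U
A(0): 0−19=-19≡7 → H
U(20): 20−19=1 → B
U(20): 20−19=1 → B
Z(25): 25−19=6 → G
K(10): 10−19=-9≡17 → R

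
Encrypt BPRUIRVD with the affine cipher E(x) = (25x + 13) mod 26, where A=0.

MYWTFWSK

B(1): 25·1+13=38≡12 → M
P(15): 25·15+13=388≡24 → Y
R(17): 25·17+13=438≡22 → W
U(20): 25·20+13=513≡19 → T
I(8): 25·8+13=213≡5 → F
R(17): 25·17+13=438≡22 → W
V(21): 25·21+13=538≡18 → S
D(3): 25·3+13=88≡10 → K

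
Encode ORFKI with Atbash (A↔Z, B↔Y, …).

O(14) → L(11)
R(17) → I(8)
F(5) → U(20)
K(10) → P(15)
I(8) → R(17)

LIUPR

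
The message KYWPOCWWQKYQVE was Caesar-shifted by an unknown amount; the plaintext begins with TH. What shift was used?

17

From the crib: K(10)−T(19)=-9≡17, so the shift is 17.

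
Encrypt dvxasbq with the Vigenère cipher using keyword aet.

dzqawuq

Repeat the key across the message: aetaeta
d(3)+a(0): 3 → d
v(21)+e(4): 25 → z
x(23)+t(19): 42≡16 → q
a(0)+a(0): 0 → a
s(18)+e(4): 22 → w
b(1)+t(19): 20 → u
q(16)+a(0): 16 → q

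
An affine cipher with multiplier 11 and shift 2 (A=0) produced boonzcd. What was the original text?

huubvat

The inverse of 11 mod 26 is 19, since 11·19=209≡1. Apply D(y)=19·(y−2) mod 26:
b(1): 19·(1−2)=-19≡7 → h
o(14): 19·(14−2)=228≡20 → u
o(14): 19·(14−2)=228≡20 → u
n(13): 19·(13−2)=209≡1 → b
z(25): 19·(25−2)=437≡21 → v
c(2): 19·(2−2)=0 → a
d(3): 19·(3−2)=19 → t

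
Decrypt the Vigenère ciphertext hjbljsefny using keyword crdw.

fsyphbbjlh

Repeat the key across the ciphertext: crdwcrdwcr
h(7)−c(2): 5 → f
j(9)−r(17): -8≡18 → s
b(1)−d(3): -2≡24 → y
l(11)−w(22): -11≡15 → p
j(9)−c(2): 7 → h
s(18)−r(17): 1 → b
e(4)−d(3): 1 → b
f(5)−w(22): -17≡9 → j
n(13)−c(2): 11 → l
y(24)−r(17): 7 → h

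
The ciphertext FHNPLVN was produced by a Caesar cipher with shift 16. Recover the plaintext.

PRXZVFX

F(5): 5−16=-11≡15 → P
H(7): 7−16=-9≡17 → R
N(13): 13−16=-3≡23 → X
P(15): 15−16=-1≡25 → Z
L(11): 11−16=-5≡21 → V
V(21): 21−16=5 → F
N(13): 13−16=-3≡23 → X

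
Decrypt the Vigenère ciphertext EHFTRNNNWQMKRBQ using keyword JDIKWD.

VEXJVKEKOGQHIYI

Repeat the key across the ciphertext: JDIKWDJDIKWDJDI
E(4)−J(9): -5≡21 → V
H(7)−D(3): 4 → E
F(5)−I(8): -3≡23 → X
T(19)−K(10): 9 → J
R(17)−W(22): -5≡21 → V
N(13)−D(3): 10 → K
N(13)−J(9): 4 → E
N(13)−D(3): 10 → K
W(22)−I(8): 14 → O
Q(16)−K(10): 6 → G
M(12)−W(22): -10≡16 → Q
K(10)−D(3): 7 → H
R(17)−J(9): 8 → I
B(1)−D(3): -2≡24 → Y
Q(16)−I(8): 8 → I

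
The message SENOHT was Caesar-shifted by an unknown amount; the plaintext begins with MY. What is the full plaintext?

MYHIBN

From the crib: S(18)−M(12)=6, so the shift is 6.
Subtract 6 from each ciphertext letter:
S(18): 18−6=12 → M
E(4): 4−6=-2≡24 → Y
N(13): 13−6=7 → H
O(14): 14−6=8 → I
H(7): 7−6=1 → B
T(19): 19−6=13 → N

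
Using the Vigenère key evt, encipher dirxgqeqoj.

Repeat the key across the message: evtevtevte
d(3)+e(4): 7 → h
i(8)+v(21): 29≡3 → d
r(17)+t(19): 36≡10 → k
x(23)+e(4): 27≡1 → b
g(6)+v(21): 27≡1 → b
q(16)+t(19): 35≡9 → j
e(4)+e(4): 8 → i
q(16)+v(21): 37≡11 → l
o(14)+t(19): 33≡7 → h
j(9)+e(4): 13 → n

hdkbbjilhn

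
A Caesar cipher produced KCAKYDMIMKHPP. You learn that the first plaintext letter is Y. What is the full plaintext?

From the crib: K(10)−Y(24)=-14≡12, so the shift is 12.
Subtract 12 from each ciphertext letter:
K(10): 10−12=-2≡24 → Y
C(2): 2−12=-10≡16 → Q
A(0): 0−12=-12≡14 → O
K(10): 10−12=-2≡24 → Y
Y(24): 24−12=12 → M
D(3): 3−12=-9≡17 → R
M(12): 12−12=0 → A
I(8): 8−12=-4≡22 → W
M(12): 12−12=0 → A
K(10): 10−12=-2≡24 → Y
H(7): 7−12=-5≡21 → V
P(15): 15−12=3 → D
P(15): 15−12=3 → D

YQOYMRAWAYVDD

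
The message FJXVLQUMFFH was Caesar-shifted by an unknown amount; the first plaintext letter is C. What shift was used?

From the crib: F(5)−C(2)=3, so the shift is 3.

3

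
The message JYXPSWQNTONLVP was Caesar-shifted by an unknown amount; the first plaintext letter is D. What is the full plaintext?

DSRJMQKHNIHFPJ

From the crib: J(9)−D(3)=6, so the shift is 6.
Subtract 6 from each ciphertext letter:
J(9): 9−6=3 → D
Y(24): 24−6=18 → S
X(23): 23−6=17 → R
P(15): 15−6=9 → J
S(18): 18−6=12 → M
W(22): 22−6=16 → Q
Q(16): 16−6=10 → K
N(13): 13−6=7 → H
T(19): 19−6=13 → N
O(14): 14−6=8 → I
N(13): 13−6=7 → H
L(11): 11−6=5 → F
V(21): 21−6=15 → P
P(15): 15−6=9 → J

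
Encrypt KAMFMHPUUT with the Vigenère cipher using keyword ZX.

JXLCLEORTQ

Repeat the key across the message: ZXZXZXZXZX
K(10)+Z(25): 35≡9 → J
A(0)+X(23): 23 → X
M(12)+Z(25): 37≡11 → L
F(5)+X(23): 28≡2 → C
M(12)+Z(25): 37≡11 → L
H(7)+X(23): 30≡4 → E
P(15)+Z(25): 40≡14 → O
U(20)+X(23): 43≡17 → R
U(20)+Z(25): 45≡19 → T
T(19)+X(23): 42≡16 → Q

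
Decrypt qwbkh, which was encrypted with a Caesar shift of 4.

q(16): 16−4=12 → m
w(22): 22−4=18 → s
b(1): 1−4=-3≡23 → x
k(10): 10−4=6 → g
h(7): 7−4=3 → d

msxgd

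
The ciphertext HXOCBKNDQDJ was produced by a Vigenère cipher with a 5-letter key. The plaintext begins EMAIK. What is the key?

DLOUR

Subtract each crib letter from the matching ciphertext letter (mod 26):
H(7)−E(4)=3 → D
X(23)−M(12)=11 → L
O(14)−A(0)=14 → O
C(2)−I(8)=-6≡20 → U
B(1)−K(10)=-9≡17 → R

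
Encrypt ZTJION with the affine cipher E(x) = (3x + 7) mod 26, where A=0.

Z(25): 3·25+7=82≡4 → E
T(19): 3·19+7=64≡12 → M
J(9): 3·9+7=34≡8 → I
I(8): 3·8+7=31≡5 → F
O(14): 3·14+7=49≡23 → X
N(13): 3·13+7=46≡20 → U

EMIFXU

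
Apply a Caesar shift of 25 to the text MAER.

M(12): 12+25=37≡11 → L
A(0): 0+25=25 → Z
E(4): 4+25=29≡3 → D
R(17): 17+25=42≡16 → Q

LZDQ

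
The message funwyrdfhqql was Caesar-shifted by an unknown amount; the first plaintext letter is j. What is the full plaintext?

From the crib: f(5)−j(9)=-4≡22, so the shift is 22.
Subtract 22 from each ciphertext letter:
f(5): 5−22=-17≡9 → j
u(20): 20−22=-2≡24 → y
n(13): 13−22=-9≡17 → r
w(22): 22−22=0 → a
y(24): 24−22=2 → c
r(17): 17−22=-5≡21 → v
d(3): 3−22=-19≡7 → h
f(5): 5−22=-17≡9 → j
h(7): 7−22=-15≡11 → l
q(16): 16−22=-6≡20 → u
q(16): 16−22=-6≡20 → u
l(11): 11−22=-11≡15 → p

jyracvhjluup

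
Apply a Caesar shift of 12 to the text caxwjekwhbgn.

omjivqwitnsz

c(2): 2+12=14 → o
a(0): 0+12=12 → m
x(23): 23+12=35≡9 → j
w(22): 22+12=34≡8 → i
j(9): 9+12=21 → v
e(4): 4+12=16 → q
k(10): 10+12=22 → w
w(22): 22+12=34≡8 → i
h(7): 7+12=19 → t
b(1): 1+12=13 → n
g(6): 6+12=18 → s
n(13): 13+12=25 → z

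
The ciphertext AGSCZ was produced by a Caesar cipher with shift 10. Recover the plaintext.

A(0): 0−10=-10≡16 → Q
G(6): 6−10=-4≡22 → W
S(18): 18−10=8 → I
C(2): 2−10=-8≡18 → S
Z(25): 25−10=15 → P

QWISP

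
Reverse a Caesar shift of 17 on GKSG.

G(6): 6−17=-11≡15 → P
K(10): 10−17=-7≡19 → T
S(18): 18−17=1 → B
G(6): 6−17=-11≡15 → P

PTBP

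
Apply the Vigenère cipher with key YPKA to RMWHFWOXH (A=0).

Repeat the key across the message: YPKAYPKAY
R(17)+Y(24): 41≡15 → P
M(12)+P(15): 27≡1 → B
W(22)+K(10): 32≡6 → G
H(7)+A(0): 7 → H
F(5)+Y(24): 29≡3 → D
W(22)+P(15): 37≡11 → L
O(14)+K(10): 24 → Y
X(23)+A(0): 23 → X
H(7)+Y(24): 31≡5 → F

PBGHDLYXF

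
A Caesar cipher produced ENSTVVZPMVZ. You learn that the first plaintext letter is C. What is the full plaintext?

CLQRTTXNKTX

From the crib: E(4)−C(2)=2, so the shift is 2.
Subtract 2 from each ciphertext letter:
E(4): 4−2=2 → C
N(13): 13−2=11 → L
S(18): 18−2=16 → Q
T(19): 19−2=17 → R
V(21): 21−2=19 → T
V(21): 21−2=19 → T
Z(25): 25−2=23 → X
P(15): 15−2=13 → N
M(12): 12−2=10 → K
V(21): 21−2=19 → T
Z(25): 25−2=23 → X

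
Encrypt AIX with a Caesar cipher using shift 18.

SAP

A(0): 0+18=18 → S
I(8): 8+18=26≡0 → A
X(23): 23+18=41≡15 → P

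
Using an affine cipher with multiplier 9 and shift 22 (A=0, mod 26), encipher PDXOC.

BXVSO

P(15): 9·15+22=157≡1 → B
D(3): 9·3+22=49≡23 → X
X(23): 9·23+22=229≡21 → V
O(14): 9·14+22=148≡18 → S
C(2): 9·2+22=40≡14 → O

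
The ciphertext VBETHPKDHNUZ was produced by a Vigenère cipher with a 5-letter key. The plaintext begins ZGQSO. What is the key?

WVOBT

Subtract each crib letter from the matching ciphertext letter (mod 26):
V(21)−Z(25)=-4≡22 → W
B(1)−G(6)=-5≡21 → V
E(4)−Q(16)=-12≡14 → O
T(19)−S(18)=1 → B
H(7)−O(14)=-7≡19 → T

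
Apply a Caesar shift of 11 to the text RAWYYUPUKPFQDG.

R(17): 17+11=28≡2 → C
A(0): 0+11=11 → L
W(22): 22+11=33≡7 → H
Y(24): 24+11=35≡9 → J
Y(24): 24+11=35≡9 → J
U(20): 20+11=31≡5 → F
P(15): 15+11=26≡0 → A
U(20): 20+11=31≡5 → F
K(10): 10+11=21 → V
P(15): 15+11=26≡0 → A
F(5): 5+11=16 → Q
Q(16): 16+11=27≡1 → B
D(3): 3+11=14 → O
G(6): 6+11=17 → R

CLHJJFAFVAQBOR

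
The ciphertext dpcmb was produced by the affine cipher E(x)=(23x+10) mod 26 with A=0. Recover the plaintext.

The inverse of 23 mod 26 is 17, since 23·17=391≡1. Apply D(y)=17·(y−10) mod 26:
d(3): 17·(3−10)=-119≡11 → l
p(15): 17·(15−10)=85≡7 → h
c(2): 17·(2−10)=-136≡20 → u
m(12): 17·(12−10)=34≡8 → i
b(1): 17·(1−10)=-153≡3 → d

lhuid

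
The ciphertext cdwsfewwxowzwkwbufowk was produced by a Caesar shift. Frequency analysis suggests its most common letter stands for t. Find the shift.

3

The most frequent ciphertext letter is w (appears 7 times).
w is position 22; t is position 19.
Shift = 3.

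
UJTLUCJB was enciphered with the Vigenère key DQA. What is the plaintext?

RTTIECGL

Repeat the key across the ciphertext: DQADQADQ
U(20)−D(3): 17 → R
J(9)−Q(16): -7≡19 → T
T(19)−A(0): 19 → T
L(11)−D(3): 8 → I
U(20)−Q(16): 4 → E
C(2)−A(0): 2 → C
J(9)−D(3): 6 → G
B(1)−Q(16): -15≡11 → L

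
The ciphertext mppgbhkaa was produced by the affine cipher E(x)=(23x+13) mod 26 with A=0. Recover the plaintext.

The inverse of 23 mod 26 is 17, since 23·17=391≡1. Apply D(y)=17·(y−13) mod 26:
m(12): 17·(12−13)=-17≡9 → j
p(15): 17·(15−13)=34≡8 → i
p(15): 17·(15−13)=34≡8 → i
g(6): 17·(6−13)=-119≡11 → l
b(1): 17·(1−13)=-204≡4 → e
h(7): 17·(7−13)=-102≡2 → c
k(10): 17·(10−13)=-51≡1 → b
a(0): 17·(0−13)=-221≡13 → n
a(0): 17·(0−13)=-221≡13 → n

jiilecbnn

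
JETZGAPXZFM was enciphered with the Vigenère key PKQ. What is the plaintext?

UUDKWKANJQC

Repeat the key across the ciphertext: PKQPKQPKQPK
J(9)−P(15): -6≡20 → U
E(4)−K(10): -6≡20 → U
T(19)−Q(16): 3 → D
Z(25)−P(15): 10 → K
G(6)−K(10): -4≡22 → W
A(0)−Q(16): -16≡10 → K
P(15)−P(15): 0 → A
X(23)−K(10): 13 → N
Z(25)−Q(16): 9 → J
F(5)−P(15): -10≡16 → Q
M(12)−K(10): 2 → C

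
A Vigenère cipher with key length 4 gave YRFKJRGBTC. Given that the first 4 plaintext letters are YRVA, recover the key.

Subtract each crib letter from the matching ciphertext letter (mod 26):
Y(24)−Y(24)=0 → A
R(17)−R(17)=0 → A
F(5)−V(21)=-16≡10 → K
K(10)−A(0)=10 → K

AAKK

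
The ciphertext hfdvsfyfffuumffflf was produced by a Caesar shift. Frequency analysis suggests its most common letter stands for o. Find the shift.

17

The most frequent ciphertext letter is f (appears 9 times).
f is position 5; o is position 14.
Shift = -9≡17.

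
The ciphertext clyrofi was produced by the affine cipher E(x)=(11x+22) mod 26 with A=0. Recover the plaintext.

kzmjepu

The inverse of 11 mod 26 is 19, since 11·19=209≡1. Apply D(y)=19·(y−22) mod 26:
c(2): 19·(2−22)=-380≡10 → k
l(11): 19·(11−22)=-209≡25 → z
y(24): 19·(24−22)=38≡12 → m
r(17): 19·(17−22)=-95≡9 → j
o(14): 19·(14−22)=-152≡4 → e
f(5): 19·(5−22)=-323≡15 → p
i(8): 19·(8−22)=-266≡20 → u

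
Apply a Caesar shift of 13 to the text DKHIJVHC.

QXUVWIUP

D(3): 3+13=16 → Q
K(10): 10+13=23 → X
H(7): 7+13=20 → U
I(8): 8+13=21 → V
J(9): 9+13=22 → W
V(21): 21+13=34≡8 → I
H(7): 7+13=20 → U
C(2): 2+13=15 → P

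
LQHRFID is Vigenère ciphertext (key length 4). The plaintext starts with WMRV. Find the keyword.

Subtract each crib letter from the matching ciphertext letter (mod 26):
L(11)−W(22)=-11≡15 → P
Q(16)−M(12)=4 → E
H(7)−R(17)=-10≡16 → Q
R(17)−V(21)=-4≡22 → W

PEQW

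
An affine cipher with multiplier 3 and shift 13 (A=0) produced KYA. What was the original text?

ZVN

The inverse of 3 mod 26 is 9, since 3·9=27≡1. Apply D(y)=9·(y−13) mod 26:
K(10): 9·(10−13)=-27≡25 → Z
Y(24): 9·(24−13)=99≡21 → V
A(0): 9·(0−13)=-117≡13 → N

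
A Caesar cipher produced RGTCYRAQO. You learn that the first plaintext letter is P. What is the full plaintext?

From the crib: R(17)−P(15)=2, so the shift is 2.
Subtract 2 from each ciphertext letter:
R(17): 17−2=15 → P
G(6): 6−2=4 → E
T(19): 19−2=17 → R
C(2): 2−2=0 → A
Y(24): 24−2=22 → W
R(17): 17−2=15 → P
A(0): 0−2=-2≡24 → Y
Q(16): 16−2=14 → O
O(14): 14−2=12 → M

PERAWPYOM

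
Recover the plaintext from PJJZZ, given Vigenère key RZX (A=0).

Repeat the key across the ciphertext: RZXRZ
P(15)−R(17): -2≡24 → Y
J(9)−Z(25): -16≡10 → K
J(9)−X(23): -14≡12 → M
Z(25)−R(17): 8 → I
Z(25)−Z(25): 0 → A

YKMIA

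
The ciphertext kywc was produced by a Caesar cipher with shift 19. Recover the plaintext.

rfdj

k(10): 10−19=-9≡17 → r
y(24): 24−19=5 → f
w(22): 22−19=3 → d
c(2): 2−19=-17≡9 → j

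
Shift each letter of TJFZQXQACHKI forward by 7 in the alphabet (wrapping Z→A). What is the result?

AQMGXEXHJORP

T(19): 19+7=26≡0 → A
J(9): 9+7=16 → Q
F(5): 5+7=12 → M
Z(25): 25+7=32≡6 → G
Q(16): 16+7=23 → X
X(23): 23+7=30≡4 → E
Q(16): 16+7=23 → X
A(0): 0+7=7 → H
C(2): 2+7=9 → J
H(7): 7+7=14 → O
K(10): 10+7=17 → R
I(8): 8+7=15 → P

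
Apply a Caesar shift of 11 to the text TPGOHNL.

T(19): 19+11=30≡4 → E
P(15): 15+11=26≡0 → A
G(6): 6+11=17 → R
O(14): 14+11=25 → Z
H(7): 7+11=18 → S
N(13): 13+11=24 → Y
L(11): 11+11=22 → W

EARZSYW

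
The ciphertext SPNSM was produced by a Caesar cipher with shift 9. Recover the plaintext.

S(18): 18−9=9 → J
P(15): 15−9=6 → G
N(13): 13−9=4 → E
S(18): 18−9=9 → J
M(12): 12−9=3 → D

JGEJD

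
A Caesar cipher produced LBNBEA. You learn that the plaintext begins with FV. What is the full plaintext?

FVHVYU

From the crib: L(11)−F(5)=6, so the shift is 6.
Subtract 6 from each ciphertext letter:
L(11): 11−6=5 → F
B(1): 1−6=-5≡21 → V
N(13): 13−6=7 → H
B(1): 1−6=-5≡21 → V
E(4): 4−6=-2≡24 → Y
A(0): 0−6=-6≡20 → U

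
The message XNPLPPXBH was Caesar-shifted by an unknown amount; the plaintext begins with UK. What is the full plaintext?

UKMIMMUYE

From the crib: X(23)−U(20)=3, so the shift is 3.
Subtract 3 from each ciphertext letter:
X(23): 23−3=20 → U
N(13): 13−3=10 → K
P(15): 15−3=12 → M
L(11): 11−3=8 → I
P(15): 15−3=12 → M
P(15): 15−3=12 → M
X(23): 23−3=20 → U
B(1): 1−3=-2≡24 → Y
H(7): 7−3=4 → E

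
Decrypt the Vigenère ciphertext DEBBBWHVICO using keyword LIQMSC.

Repeat the key across the ciphertext: LIQMSCLIQMS
D(3)−L(11): -8≡18 → S
E(4)−I(8): -4≡22 → W
B(1)−Q(16): -15≡11 → L
B(1)−M(12): -11≡15 → P
B(1)−S(18): -17≡9 → J
W(22)−C(2): 20 → U
H(7)−L(11): -4≡22 → W
V(21)−I(8): 13 → N
I(8)−Q(16): -8≡18 → S
C(2)−M(12): -10≡16 → Q
O(14)−S(18): -4≡22 → W

SWLPJUWNSQW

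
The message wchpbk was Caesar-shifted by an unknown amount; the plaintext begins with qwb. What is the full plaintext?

qwbjve

From the crib: w(22)−q(16)=6, so the shift is 6.
Subtract 6 from each ciphertext letter:
w(22): 22−6=16 → q
c(2): 2−6=-4≡22 → w
h(7): 7−6=1 → b
p(15): 15−6=9 → j
b(1): 1−6=-5≡21 → v
k(10): 10−6=4 → e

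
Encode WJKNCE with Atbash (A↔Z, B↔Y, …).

W(22) → D(3)
J(9) → Q(16)
K(10) → P(15)
N(13) → M(12)
C(2) → X(23)
E(4) → V(21)

DQPMXV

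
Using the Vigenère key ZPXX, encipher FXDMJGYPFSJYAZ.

EMAJIVVMEHGVZO

Repeat the key across the message: ZPXXZPXXZPXXZP
F(5)+Z(25): 30≡4 → E
X(23)+P(15): 38≡12 → M
D(3)+X(23): 26≡0 → A
M(12)+X(23): 35≡9 → J
J(9)+Z(25): 34≡8 → I
G(6)+P(15): 21 → V
Y(24)+X(23): 47≡21 → V
P(15)+X(23): 38≡12 → M
F(5)+Z(25): 30≡4 → E
S(18)+P(15): 33≡7 → H
J(9)+X(23): 32≡6 → G
Y(24)+X(23): 47≡21 → V
A(0)+Z(25): 25 → Z
Z(25)+P(15): 40≡14 → O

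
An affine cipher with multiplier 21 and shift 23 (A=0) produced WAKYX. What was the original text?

VPNFA

The inverse of 21 mod 26 is 5, since 21·5=105≡1. Apply D(y)=5·(y−23) mod 26:
W(22): 5·(22−23)=-5≡21 → V
A(0): 5·(0−23)=-115≡15 → P
K(10): 5·(10−23)=-65≡13 → N
Y(24): 5·(24−23)=5 → F
X(23): 5·(23−23)=0 → A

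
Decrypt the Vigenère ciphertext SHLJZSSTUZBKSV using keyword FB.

Repeat the key across the ciphertext: FBFBFBFBFBFBFB
S(18)−F(5): 13 → N
H(7)−B(1): 6 → G
L(11)−F(5): 6 → G
J(9)−B(1): 8 → I
Z(25)−F(5): 20 → U
S(18)−B(1): 17 → R
S(18)−F(5): 13 → N
T(19)−B(1): 18 → S
U(20)−F(5): 15 → P
Z(25)−B(1): 24 → Y
B(1)−F(5): -4≡22 → W
K(10)−B(1): 9 → J
S(18)−F(5): 13 → N
V(21)−B(1): 20 → U

NGGIURNSPYWJNU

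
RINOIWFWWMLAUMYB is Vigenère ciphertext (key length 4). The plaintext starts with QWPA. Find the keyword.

Subtract each crib letter from the matching ciphertext letter (mod 26):
R(17)−Q(16)=1 → B
I(8)−W(22)=-14≡12 → M
N(13)−P(15)=-2≡24 → Y
O(14)−A(0)=14 → O

BMYO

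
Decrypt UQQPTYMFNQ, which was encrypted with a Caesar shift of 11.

JFFEINBUCF

U(20): 20−11=9 → J
Q(16): 16−11=5 → F
Q(16): 16−11=5 → F
P(15): 15−11=4 → E
T(19): 19−11=8 → I
Y(24): 24−11=13 → N
M(12): 12−11=1 → B
F(5): 5−11=-6≡20 → U
N(13): 13−11=2 → C
Q(16): 16−11=5 → F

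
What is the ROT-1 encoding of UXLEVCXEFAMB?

VYMFWDYFGBNC

U(20): 20+1=21 → V
X(23): 23+1=24 → Y
L(11): 11+1=12 → M
E(4): 4+1=5 → F
V(21): 21+1=22 → W
C(2): 2+1=3 → D
X(23): 23+1=24 → Y
E(4): 4+1=5 → F
F(5): 5+1=6 → G
A(0): 0+1=1 → B
M(12): 12+1=13 → N
B(1): 1+1=2 → C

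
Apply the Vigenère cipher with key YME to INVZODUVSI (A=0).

Repeat the key across the message: YMEYMEYMEY
I(8)+Y(24): 32≡6 → G
N(13)+M(12): 25 → Z
V(21)+E(4): 25 → Z
Z(25)+Y(24): 49≡23 → X
O(14)+M(12): 26≡0 → A
D(3)+E(4): 7 → H
U(20)+Y(24): 44≡18 → S
V(21)+M(12): 33≡7 → H
S(18)+E(4): 22 → W
I(8)+Y(24): 32≡6 → G

GZZXAHSHWG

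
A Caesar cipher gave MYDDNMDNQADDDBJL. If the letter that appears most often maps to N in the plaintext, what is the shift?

16

The most frequent ciphertext letter is D (appears 6 times).
D is position 3; N is position 13.
Shift = -10≡16.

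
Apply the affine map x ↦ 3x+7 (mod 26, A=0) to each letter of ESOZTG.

E(4): 3·4+7=19 → T
S(18): 3·18+7=61≡9 → J
O(14): 3·14+7=49≡23 → X
Z(25): 3·25+7=82≡4 → E
T(19): 3·19+7=64≡12 → M
G(6): 3·6+7=25 → Z

TJXEMZ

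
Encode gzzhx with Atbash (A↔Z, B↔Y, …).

g(6) → t(19)
z(25) → a(0)
z(25) → a(0)
h(7) → s(18)
x(23) → c(2)

taasc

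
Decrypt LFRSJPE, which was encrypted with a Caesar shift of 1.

KEQRIOD

L(11): 11−1=10 → K
F(5): 5−1=4 → E
R(17): 17−1=16 → Q
S(18): 18−1=17 → R
J(9): 9−1=8 → I
P(15): 15−1=14 → O
E(4): 4−1=3 → D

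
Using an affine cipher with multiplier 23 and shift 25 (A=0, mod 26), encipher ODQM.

JQDP

O(14): 23·14+25=347≡9 → J
D(3): 23·3+25=94≡16 → Q
Q(16): 23·16+25=393≡3 → D
M(12): 23·12+25=301≡15 → P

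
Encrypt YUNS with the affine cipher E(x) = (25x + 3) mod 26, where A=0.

Y(24): 25·24+3=603≡5 → F
U(20): 25·20+3=503≡9 → J
N(13): 25·13+3=328≡16 → Q
S(18): 25·18+3=453≡11 → L

FJQL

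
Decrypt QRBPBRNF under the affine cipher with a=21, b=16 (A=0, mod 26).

The inverse of 21 mod 26 is 5, since 21·5=105≡1. Apply D(y)=5·(y−16) mod 26:
Q(16): 5·(16−16)=0 → A
R(17): 5·(17−16)=5 → F
B(1): 5·(1−16)=-75≡3 → D
P(15): 5·(15−16)=-5≡21 → V
B(1): 5·(1−16)=-75≡3 → D
R(17): 5·(17−16)=5 → F
N(13): 5·(13−16)=-15≡11 → L
F(5): 5·(5−16)=-55≡23 → X

AFDVDFLX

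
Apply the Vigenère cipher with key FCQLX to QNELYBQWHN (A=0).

VPUWVGSMSK

Repeat the key across the message: FCQLXFCQLX
Q(16)+F(5): 21 → V
N(13)+C(2): 15 → P
E(4)+Q(16): 20 → U
L(11)+L(11): 22 → W
Y(24)+X(23): 47≡21 → V
B(1)+F(5): 6 → G
Q(16)+C(2): 18 → S
W(22)+Q(16): 38≡12 → M
H(7)+L(11): 18 → S
N(13)+X(23): 36≡10 → K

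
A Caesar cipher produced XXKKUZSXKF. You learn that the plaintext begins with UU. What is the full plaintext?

From the crib: X(23)−U(20)=3, so the shift is 3.
Subtract 3 from each ciphertext letter:
X(23): 23−3=20 → U
X(23): 23−3=20 → U
K(10): 10−3=7 → H
K(10): 10−3=7 → H
U(20): 20−3=17 → R
Z(25): 25−3=22 → W
S(18): 18−3=15 → P
X(23): 23−3=20 → U
K(10): 10−3=7 → H
F(5): 5−3=2 → C

UUHHRWPUHC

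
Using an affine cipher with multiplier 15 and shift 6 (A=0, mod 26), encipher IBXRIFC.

WVNBWDK

I(8): 15·8+6=126≡22 → W
B(1): 15·1+6=21 → V
X(23): 15·23+6=351≡13 → N
R(17): 15·17+6=261≡1 → B
I(8): 15·8+6=126≡22 → W
F(5): 15·5+6=81≡3 → D
C(2): 15·2+6=36≡10 → K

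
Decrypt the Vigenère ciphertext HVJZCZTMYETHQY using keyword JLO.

Repeat the key across the ciphertext: JLOJLOJLOJLOJL
H(7)−J(9): -2≡24 → Y
V(21)−L(11): 10 → K
J(9)−O(14): -5≡21 → V
Z(25)−J(9): 16 → Q
C(2)−L(11): -9≡17 → R
Z(25)−O(14): 11 → L
T(19)−J(9): 10 → K
M(12)−L(11): 1 → B
Y(24)−O(14): 10 → K
E(4)−J(9): -5≡21 → V
T(19)−L(11): 8 → I
H(7)−O(14): -7≡19 → T
Q(16)−J(9): 7 → H
Y(24)−L(11): 13 → N

YKVQRLKBKVITHN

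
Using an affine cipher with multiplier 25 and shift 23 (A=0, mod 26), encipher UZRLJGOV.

U(20): 25·20+23=523≡3 → D
Z(25): 25·25+23=648≡24 → Y
R(17): 25·17+23=448≡6 → G
L(11): 25·11+23=298≡12 → M
J(9): 25·9+23=248≡14 → O
G(6): 25·6+23=173≡17 → R
O(14): 25·14+23=373≡9 → J
V(21): 25·21+23=548≡2 → C

DYGMORJC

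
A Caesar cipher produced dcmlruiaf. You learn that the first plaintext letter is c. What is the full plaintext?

cblkqthze

From the crib: d(3)−c(2)=1, so the shift is 1.
Subtract 1 from each ciphertext letter:
d(3): 3−1=2 → c
c(2): 2−1=1 → b
m(12): 12−1=11 → l
l(11): 11−1=10 → k
r(17): 17−1=16 → q
u(20): 20−1=19 → t
i(8): 8−1=7 → h
a(0): 0−1=-1≡25 → z
f(5): 5−1=4 → e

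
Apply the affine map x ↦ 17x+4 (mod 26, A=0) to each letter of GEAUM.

G(6): 17·6+4=106≡2 → C
E(4): 17·4+4=72≡20 → U
A(0): 17·0+4=4 → E
U(20): 17·20+4=344≡6 → G
M(12): 17·12+4=208≡0 → A

CUEGA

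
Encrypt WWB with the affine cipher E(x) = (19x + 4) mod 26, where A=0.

GGX

W(22): 19·22+4=422≡6 → G
W(22): 19·22+4=422≡6 → G
B(1): 19·1+4=23 → X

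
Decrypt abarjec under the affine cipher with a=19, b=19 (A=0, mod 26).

The inverse of 19 mod 26 is 11, since 19·11=209≡1. Apply D(y)=11·(y−19) mod 26:
a(0): 11·(0−19)=-209≡25 → z
b(1): 11·(1−19)=-198≡10 → k
a(0): 11·(0−19)=-209≡25 → z
r(17): 11·(17−19)=-22≡4 → e
j(9): 11·(9−19)=-110≡20 → u
e(4): 11·(4−19)=-165≡17 → r
c(2): 11·(2−19)=-187≡21 → v

zkzeurv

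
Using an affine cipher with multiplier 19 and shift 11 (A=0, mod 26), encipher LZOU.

MSRB

L(11): 19·11+11=220≡12 → M
Z(25): 19·25+11=486≡18 → S
O(14): 19·14+11=277≡17 → R
U(20): 19·20+11=391≡1 → B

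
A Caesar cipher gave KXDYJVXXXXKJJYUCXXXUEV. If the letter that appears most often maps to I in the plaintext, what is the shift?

The most frequent ciphertext letter is X (appears 8 times).
X is position 23; I is position 8.
Shift = 15.

15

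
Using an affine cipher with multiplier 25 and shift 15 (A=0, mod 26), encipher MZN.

M(12): 25·12+15=315≡3 → D
Z(25): 25·25+15=640≡16 → Q
N(13): 25·13+15=340≡2 → C

DQC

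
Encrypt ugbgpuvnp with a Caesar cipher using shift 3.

xjejsxyqs

u(20): 20+3=23 → x
g(6): 6+3=9 → j
b(1): 1+3=4 → e
g(6): 6+3=9 → j
p(15): 15+3=18 → s
u(20): 20+3=23 → x
v(21): 21+3=24 → y
n(13): 13+3=16 → q
p(15): 15+3=18 → s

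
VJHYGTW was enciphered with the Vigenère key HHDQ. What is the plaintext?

OCEIZMT

Repeat the key across the ciphertext: HHDQHHD
V(21)−H(7): 14 → O
J(9)−H(7): 2 → C
H(7)−D(3): 4 → E
Y(24)−Q(16): 8 → I
G(6)−H(7): -1≡25 → Z
T(19)−H(7): 12 → M
W(22)−D(3): 19 → T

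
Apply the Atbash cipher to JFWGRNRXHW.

J(9) → Q(16)
F(5) → U(20)
W(22) → D(3)
G(6) → T(19)
R(17) → I(8)
N(13) → M(12)
R(17) → I(8)
X(23) → C(2)
H(7) → S(18)
W(22) → D(3)

QUDTIMICSD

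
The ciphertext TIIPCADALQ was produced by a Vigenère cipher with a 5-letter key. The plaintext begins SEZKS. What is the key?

BEJFK

Subtract each crib letter from the matching ciphertext letter (mod 26):
T(19)−S(18)=1 → B
I(8)−E(4)=4 → E
I(8)−Z(25)=-17≡9 → J
P(15)−K(10)=5 → F
C(2)−S(18)=-16≡10 → K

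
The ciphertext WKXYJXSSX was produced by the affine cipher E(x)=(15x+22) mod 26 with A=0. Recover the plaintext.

The inverse of 15 mod 26 is 7, since 15·7=105≡1. Apply D(y)=7·(y−22) mod 26:
W(22): 7·(22−22)=0 → A
K(10): 7·(10−22)=-84≡20 → U
X(23): 7·(23−22)=7 → H
Y(24): 7·(24−22)=14 → O
J(9): 7·(9−22)=-91≡13 → N
X(23): 7·(23−22)=7 → H
S(18): 7·(18−22)=-28≡24 → Y
S(18): 7·(18−22)=-28≡24 → Y
X(23): 7·(23−22)=7 → H

AUHONHYYH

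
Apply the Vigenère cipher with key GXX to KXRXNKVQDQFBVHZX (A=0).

QUODKHBNAWCYBEWD

Repeat the key across the message: GXXGXXGXXGXXGXXG
K(10)+G(6): 16 → Q
X(23)+X(23): 46≡20 → U
R(17)+X(23): 40≡14 → O
X(23)+G(6): 29≡3 → D
N(13)+X(23): 36≡10 → K
K(10)+X(23): 33≡7 → H
V(21)+G(6): 27≡1 → B
Q(16)+X(23): 39≡13 → N
D(3)+X(23): 26≡0 → A
Q(16)+G(6): 22 → W
F(5)+X(23): 28≡2 → C
B(1)+X(23): 24 → Y
V(21)+G(6): 27≡1 → B
H(7)+X(23): 30≡4 → E
Z(25)+X(23): 48≡22 → W
X(23)+G(6): 29≡3 → D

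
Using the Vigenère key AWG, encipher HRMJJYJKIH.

Repeat the key across the message: AWGAWGAWGA
H(7)+A(0): 7 → H
R(17)+W(22): 39≡13 → N
M(12)+G(6): 18 → S
J(9)+A(0): 9 → J
J(9)+W(22): 31≡5 → F
Y(24)+G(6): 30≡4 → E
J(9)+A(0): 9 → J
K(10)+W(22): 32≡6 → G
I(8)+G(6): 14 → O
H(7)+A(0): 7 → H

HNSJFEJGOH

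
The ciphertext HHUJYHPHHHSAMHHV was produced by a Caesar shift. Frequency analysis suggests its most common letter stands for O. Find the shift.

19

The most frequent ciphertext letter is H (appears 8 times).
H is position 7; O is position 14.
Shift = -7≡19.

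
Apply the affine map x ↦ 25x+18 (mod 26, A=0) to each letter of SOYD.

AEUP

S(18): 25·18+18=468≡0 → A
O(14): 25·14+18=368≡4 → E
Y(24): 25·24+18=618≡20 → U
D(3): 25·3+18=93≡15 → P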